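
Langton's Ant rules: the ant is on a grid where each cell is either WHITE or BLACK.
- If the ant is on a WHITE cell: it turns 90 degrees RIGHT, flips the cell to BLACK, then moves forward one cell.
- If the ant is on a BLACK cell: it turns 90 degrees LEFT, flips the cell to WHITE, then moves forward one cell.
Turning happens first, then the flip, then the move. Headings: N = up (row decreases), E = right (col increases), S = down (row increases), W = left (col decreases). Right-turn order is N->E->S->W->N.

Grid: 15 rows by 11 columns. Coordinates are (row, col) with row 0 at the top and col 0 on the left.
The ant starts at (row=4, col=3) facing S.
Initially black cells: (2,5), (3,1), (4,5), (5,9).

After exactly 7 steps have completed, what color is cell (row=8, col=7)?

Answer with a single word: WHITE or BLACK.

Answer: WHITE

Derivation:
Step 1: on WHITE (4,3): turn R to W, flip to black, move to (4,2). |black|=5
Step 2: on WHITE (4,2): turn R to N, flip to black, move to (3,2). |black|=6
Step 3: on WHITE (3,2): turn R to E, flip to black, move to (3,3). |black|=7
Step 4: on WHITE (3,3): turn R to S, flip to black, move to (4,3). |black|=8
Step 5: on BLACK (4,3): turn L to E, flip to white, move to (4,4). |black|=7
Step 6: on WHITE (4,4): turn R to S, flip to black, move to (5,4). |black|=8
Step 7: on WHITE (5,4): turn R to W, flip to black, move to (5,3). |black|=9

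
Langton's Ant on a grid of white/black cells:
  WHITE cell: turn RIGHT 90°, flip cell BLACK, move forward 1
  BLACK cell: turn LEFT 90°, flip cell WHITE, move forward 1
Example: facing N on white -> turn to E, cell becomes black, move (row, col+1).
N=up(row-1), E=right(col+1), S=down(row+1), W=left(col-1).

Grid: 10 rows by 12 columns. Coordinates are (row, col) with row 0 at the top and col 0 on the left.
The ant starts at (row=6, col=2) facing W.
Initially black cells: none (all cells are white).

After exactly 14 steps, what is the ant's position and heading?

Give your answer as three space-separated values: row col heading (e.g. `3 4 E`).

Answer: 7 3 E

Derivation:
Step 1: on WHITE (6,2): turn R to N, flip to black, move to (5,2). |black|=1
Step 2: on WHITE (5,2): turn R to E, flip to black, move to (5,3). |black|=2
Step 3: on WHITE (5,3): turn R to S, flip to black, move to (6,3). |black|=3
Step 4: on WHITE (6,3): turn R to W, flip to black, move to (6,2). |black|=4
Step 5: on BLACK (6,2): turn L to S, flip to white, move to (7,2). |black|=3
Step 6: on WHITE (7,2): turn R to W, flip to black, move to (7,1). |black|=4
Step 7: on WHITE (7,1): turn R to N, flip to black, move to (6,1). |black|=5
Step 8: on WHITE (6,1): turn R to E, flip to black, move to (6,2). |black|=6
Step 9: on WHITE (6,2): turn R to S, flip to black, move to (7,2). |black|=7
Step 10: on BLACK (7,2): turn L to E, flip to white, move to (7,3). |black|=6
Step 11: on WHITE (7,3): turn R to S, flip to black, move to (8,3). |black|=7
Step 12: on WHITE (8,3): turn R to W, flip to black, move to (8,2). |black|=8
Step 13: on WHITE (8,2): turn R to N, flip to black, move to (7,2). |black|=9
Step 14: on WHITE (7,2): turn R to E, flip to black, move to (7,3). |black|=10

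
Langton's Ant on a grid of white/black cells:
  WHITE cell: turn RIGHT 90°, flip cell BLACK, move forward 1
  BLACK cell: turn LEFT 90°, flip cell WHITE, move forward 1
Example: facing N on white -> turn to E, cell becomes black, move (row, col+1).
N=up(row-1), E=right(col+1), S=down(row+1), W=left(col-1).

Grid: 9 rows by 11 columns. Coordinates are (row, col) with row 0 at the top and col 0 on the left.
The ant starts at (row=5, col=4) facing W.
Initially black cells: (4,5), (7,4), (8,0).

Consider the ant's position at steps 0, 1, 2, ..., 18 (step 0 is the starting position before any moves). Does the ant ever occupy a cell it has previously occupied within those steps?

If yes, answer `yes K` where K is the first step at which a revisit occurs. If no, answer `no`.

Step 1: on WHITE (5,4): turn R to N, flip to black, move to (4,4). |black|=4 — new cell
Step 2: on WHITE (4,4): turn R to E, flip to black, move to (4,5). |black|=5 — new cell
Step 3: on BLACK (4,5): turn L to N, flip to white, move to (3,5). |black|=4 — new cell
Step 4: on WHITE (3,5): turn R to E, flip to black, move to (3,6). |black|=5 — new cell
Step 5: on WHITE (3,6): turn R to S, flip to black, move to (4,6). |black|=6 — new cell
Step 6: on WHITE (4,6): turn R to W, flip to black, move to (4,5). |black|=7 — REVISIT

Answer: yes 6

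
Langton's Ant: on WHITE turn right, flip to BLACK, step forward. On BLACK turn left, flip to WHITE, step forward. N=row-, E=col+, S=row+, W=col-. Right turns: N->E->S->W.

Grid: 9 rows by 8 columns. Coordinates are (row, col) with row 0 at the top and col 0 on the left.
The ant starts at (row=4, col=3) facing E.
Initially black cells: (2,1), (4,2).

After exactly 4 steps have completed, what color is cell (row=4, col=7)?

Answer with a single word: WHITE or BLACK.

Step 1: on WHITE (4,3): turn R to S, flip to black, move to (5,3). |black|=3
Step 2: on WHITE (5,3): turn R to W, flip to black, move to (5,2). |black|=4
Step 3: on WHITE (5,2): turn R to N, flip to black, move to (4,2). |black|=5
Step 4: on BLACK (4,2): turn L to W, flip to white, move to (4,1). |black|=4

Answer: WHITE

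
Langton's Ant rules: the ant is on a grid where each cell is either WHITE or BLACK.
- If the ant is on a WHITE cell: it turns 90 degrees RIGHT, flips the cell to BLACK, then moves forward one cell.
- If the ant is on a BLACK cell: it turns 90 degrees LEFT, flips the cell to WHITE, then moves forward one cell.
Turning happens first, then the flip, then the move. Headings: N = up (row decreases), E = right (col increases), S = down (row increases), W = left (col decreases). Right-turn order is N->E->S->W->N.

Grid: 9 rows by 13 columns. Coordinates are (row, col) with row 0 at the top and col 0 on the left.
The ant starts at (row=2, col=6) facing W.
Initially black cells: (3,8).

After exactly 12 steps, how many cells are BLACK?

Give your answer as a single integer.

Answer: 9

Derivation:
Step 1: on WHITE (2,6): turn R to N, flip to black, move to (1,6). |black|=2
Step 2: on WHITE (1,6): turn R to E, flip to black, move to (1,7). |black|=3
Step 3: on WHITE (1,7): turn R to S, flip to black, move to (2,7). |black|=4
Step 4: on WHITE (2,7): turn R to W, flip to black, move to (2,6). |black|=5
Step 5: on BLACK (2,6): turn L to S, flip to white, move to (3,6). |black|=4
Step 6: on WHITE (3,6): turn R to W, flip to black, move to (3,5). |black|=5
Step 7: on WHITE (3,5): turn R to N, flip to black, move to (2,5). |black|=6
Step 8: on WHITE (2,5): turn R to E, flip to black, move to (2,6). |black|=7
Step 9: on WHITE (2,6): turn R to S, flip to black, move to (3,6). |black|=8
Step 10: on BLACK (3,6): turn L to E, flip to white, move to (3,7). |black|=7
Step 11: on WHITE (3,7): turn R to S, flip to black, move to (4,7). |black|=8
Step 12: on WHITE (4,7): turn R to W, flip to black, move to (4,6). |black|=9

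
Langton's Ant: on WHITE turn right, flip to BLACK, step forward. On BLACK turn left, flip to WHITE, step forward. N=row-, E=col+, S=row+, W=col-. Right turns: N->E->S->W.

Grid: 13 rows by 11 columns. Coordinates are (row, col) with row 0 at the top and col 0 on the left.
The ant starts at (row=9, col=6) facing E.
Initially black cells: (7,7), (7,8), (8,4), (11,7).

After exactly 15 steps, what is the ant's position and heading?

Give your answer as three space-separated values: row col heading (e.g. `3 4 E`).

Answer: 9 5 S

Derivation:
Step 1: on WHITE (9,6): turn R to S, flip to black, move to (10,6). |black|=5
Step 2: on WHITE (10,6): turn R to W, flip to black, move to (10,5). |black|=6
Step 3: on WHITE (10,5): turn R to N, flip to black, move to (9,5). |black|=7
Step 4: on WHITE (9,5): turn R to E, flip to black, move to (9,6). |black|=8
Step 5: on BLACK (9,6): turn L to N, flip to white, move to (8,6). |black|=7
Step 6: on WHITE (8,6): turn R to E, flip to black, move to (8,7). |black|=8
Step 7: on WHITE (8,7): turn R to S, flip to black, move to (9,7). |black|=9
Step 8: on WHITE (9,7): turn R to W, flip to black, move to (9,6). |black|=10
Step 9: on WHITE (9,6): turn R to N, flip to black, move to (8,6). |black|=11
Step 10: on BLACK (8,6): turn L to W, flip to white, move to (8,5). |black|=10
Step 11: on WHITE (8,5): turn R to N, flip to black, move to (7,5). |black|=11
Step 12: on WHITE (7,5): turn R to E, flip to black, move to (7,6). |black|=12
Step 13: on WHITE (7,6): turn R to S, flip to black, move to (8,6). |black|=13
Step 14: on WHITE (8,6): turn R to W, flip to black, move to (8,5). |black|=14
Step 15: on BLACK (8,5): turn L to S, flip to white, move to (9,5). |black|=13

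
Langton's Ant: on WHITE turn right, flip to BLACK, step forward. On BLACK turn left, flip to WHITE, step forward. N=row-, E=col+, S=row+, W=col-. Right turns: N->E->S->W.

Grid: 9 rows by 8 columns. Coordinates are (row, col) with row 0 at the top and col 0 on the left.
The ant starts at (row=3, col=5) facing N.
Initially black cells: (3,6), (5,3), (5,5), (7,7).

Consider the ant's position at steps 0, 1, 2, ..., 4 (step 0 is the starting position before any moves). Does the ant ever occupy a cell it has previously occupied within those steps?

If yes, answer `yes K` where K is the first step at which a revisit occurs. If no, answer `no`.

Answer: no

Derivation:
Step 1: on WHITE (3,5): turn R to E, flip to black, move to (3,6). |black|=5 — new cell
Step 2: on BLACK (3,6): turn L to N, flip to white, move to (2,6). |black|=4 — new cell
Step 3: on WHITE (2,6): turn R to E, flip to black, move to (2,7). |black|=5 — new cell
Step 4: on WHITE (2,7): turn R to S, flip to black, move to (3,7). |black|=6 — new cell
No revisit within 4 steps.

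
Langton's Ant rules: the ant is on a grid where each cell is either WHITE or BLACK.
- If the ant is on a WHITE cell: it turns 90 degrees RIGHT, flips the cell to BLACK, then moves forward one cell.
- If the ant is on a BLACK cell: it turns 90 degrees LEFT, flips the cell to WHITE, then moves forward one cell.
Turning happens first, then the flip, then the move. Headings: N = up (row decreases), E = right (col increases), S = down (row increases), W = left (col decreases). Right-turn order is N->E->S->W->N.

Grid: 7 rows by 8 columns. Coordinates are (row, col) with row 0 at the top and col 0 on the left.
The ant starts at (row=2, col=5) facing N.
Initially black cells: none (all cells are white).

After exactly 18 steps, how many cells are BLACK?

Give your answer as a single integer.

Step 1: on WHITE (2,5): turn R to E, flip to black, move to (2,6). |black|=1
Step 2: on WHITE (2,6): turn R to S, flip to black, move to (3,6). |black|=2
Step 3: on WHITE (3,6): turn R to W, flip to black, move to (3,5). |black|=3
Step 4: on WHITE (3,5): turn R to N, flip to black, move to (2,5). |black|=4
Step 5: on BLACK (2,5): turn L to W, flip to white, move to (2,4). |black|=3
Step 6: on WHITE (2,4): turn R to N, flip to black, move to (1,4). |black|=4
Step 7: on WHITE (1,4): turn R to E, flip to black, move to (1,5). |black|=5
Step 8: on WHITE (1,5): turn R to S, flip to black, move to (2,5). |black|=6
Step 9: on WHITE (2,5): turn R to W, flip to black, move to (2,4). |black|=7
Step 10: on BLACK (2,4): turn L to S, flip to white, move to (3,4). |black|=6
Step 11: on WHITE (3,4): turn R to W, flip to black, move to (3,3). |black|=7
Step 12: on WHITE (3,3): turn R to N, flip to black, move to (2,3). |black|=8
Step 13: on WHITE (2,3): turn R to E, flip to black, move to (2,4). |black|=9
Step 14: on WHITE (2,4): turn R to S, flip to black, move to (3,4). |black|=10
Step 15: on BLACK (3,4): turn L to E, flip to white, move to (3,5). |black|=9
Step 16: on BLACK (3,5): turn L to N, flip to white, move to (2,5). |black|=8
Step 17: on BLACK (2,5): turn L to W, flip to white, move to (2,4). |black|=7
Step 18: on BLACK (2,4): turn L to S, flip to white, move to (3,4). |black|=6

Answer: 6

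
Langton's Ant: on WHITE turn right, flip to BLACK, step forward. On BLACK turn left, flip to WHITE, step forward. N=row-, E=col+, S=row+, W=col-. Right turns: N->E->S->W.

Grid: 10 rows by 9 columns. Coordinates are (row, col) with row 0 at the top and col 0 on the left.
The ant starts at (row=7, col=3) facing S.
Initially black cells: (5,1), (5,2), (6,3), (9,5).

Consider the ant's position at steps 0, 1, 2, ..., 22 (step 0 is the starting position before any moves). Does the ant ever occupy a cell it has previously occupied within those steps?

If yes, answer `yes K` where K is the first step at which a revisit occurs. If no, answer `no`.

Answer: yes 7

Derivation:
Step 1: on WHITE (7,3): turn R to W, flip to black, move to (7,2). |black|=5 — new cell
Step 2: on WHITE (7,2): turn R to N, flip to black, move to (6,2). |black|=6 — new cell
Step 3: on WHITE (6,2): turn R to E, flip to black, move to (6,3). |black|=7 — new cell
Step 4: on BLACK (6,3): turn L to N, flip to white, move to (5,3). |black|=6 — new cell
Step 5: on WHITE (5,3): turn R to E, flip to black, move to (5,4). |black|=7 — new cell
Step 6: on WHITE (5,4): turn R to S, flip to black, move to (6,4). |black|=8 — new cell
Step 7: on WHITE (6,4): turn R to W, flip to black, move to (6,3). |black|=9 — REVISIT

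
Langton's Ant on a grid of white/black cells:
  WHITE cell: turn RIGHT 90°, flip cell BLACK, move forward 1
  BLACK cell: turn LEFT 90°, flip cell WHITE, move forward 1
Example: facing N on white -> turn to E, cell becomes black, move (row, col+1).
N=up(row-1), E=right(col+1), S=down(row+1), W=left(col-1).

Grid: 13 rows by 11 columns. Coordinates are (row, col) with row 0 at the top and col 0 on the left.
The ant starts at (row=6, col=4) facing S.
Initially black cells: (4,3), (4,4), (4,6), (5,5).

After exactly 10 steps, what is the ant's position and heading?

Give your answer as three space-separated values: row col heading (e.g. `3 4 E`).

Answer: 5 5 N

Derivation:
Step 1: on WHITE (6,4): turn R to W, flip to black, move to (6,3). |black|=5
Step 2: on WHITE (6,3): turn R to N, flip to black, move to (5,3). |black|=6
Step 3: on WHITE (5,3): turn R to E, flip to black, move to (5,4). |black|=7
Step 4: on WHITE (5,4): turn R to S, flip to black, move to (6,4). |black|=8
Step 5: on BLACK (6,4): turn L to E, flip to white, move to (6,5). |black|=7
Step 6: on WHITE (6,5): turn R to S, flip to black, move to (7,5). |black|=8
Step 7: on WHITE (7,5): turn R to W, flip to black, move to (7,4). |black|=9
Step 8: on WHITE (7,4): turn R to N, flip to black, move to (6,4). |black|=10
Step 9: on WHITE (6,4): turn R to E, flip to black, move to (6,5). |black|=11
Step 10: on BLACK (6,5): turn L to N, flip to white, move to (5,5). |black|=10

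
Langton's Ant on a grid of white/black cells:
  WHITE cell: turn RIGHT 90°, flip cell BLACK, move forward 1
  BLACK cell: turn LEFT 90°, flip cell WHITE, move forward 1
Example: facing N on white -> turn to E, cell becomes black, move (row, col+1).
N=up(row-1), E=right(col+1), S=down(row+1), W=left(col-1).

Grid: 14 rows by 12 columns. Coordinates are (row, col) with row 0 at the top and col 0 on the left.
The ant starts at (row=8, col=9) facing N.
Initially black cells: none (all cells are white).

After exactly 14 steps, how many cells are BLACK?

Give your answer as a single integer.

Answer: 10

Derivation:
Step 1: on WHITE (8,9): turn R to E, flip to black, move to (8,10). |black|=1
Step 2: on WHITE (8,10): turn R to S, flip to black, move to (9,10). |black|=2
Step 3: on WHITE (9,10): turn R to W, flip to black, move to (9,9). |black|=3
Step 4: on WHITE (9,9): turn R to N, flip to black, move to (8,9). |black|=4
Step 5: on BLACK (8,9): turn L to W, flip to white, move to (8,8). |black|=3
Step 6: on WHITE (8,8): turn R to N, flip to black, move to (7,8). |black|=4
Step 7: on WHITE (7,8): turn R to E, flip to black, move to (7,9). |black|=5
Step 8: on WHITE (7,9): turn R to S, flip to black, move to (8,9). |black|=6
Step 9: on WHITE (8,9): turn R to W, flip to black, move to (8,8). |black|=7
Step 10: on BLACK (8,8): turn L to S, flip to white, move to (9,8). |black|=6
Step 11: on WHITE (9,8): turn R to W, flip to black, move to (9,7). |black|=7
Step 12: on WHITE (9,7): turn R to N, flip to black, move to (8,7). |black|=8
Step 13: on WHITE (8,7): turn R to E, flip to black, move to (8,8). |black|=9
Step 14: on WHITE (8,8): turn R to S, flip to black, move to (9,8). |black|=10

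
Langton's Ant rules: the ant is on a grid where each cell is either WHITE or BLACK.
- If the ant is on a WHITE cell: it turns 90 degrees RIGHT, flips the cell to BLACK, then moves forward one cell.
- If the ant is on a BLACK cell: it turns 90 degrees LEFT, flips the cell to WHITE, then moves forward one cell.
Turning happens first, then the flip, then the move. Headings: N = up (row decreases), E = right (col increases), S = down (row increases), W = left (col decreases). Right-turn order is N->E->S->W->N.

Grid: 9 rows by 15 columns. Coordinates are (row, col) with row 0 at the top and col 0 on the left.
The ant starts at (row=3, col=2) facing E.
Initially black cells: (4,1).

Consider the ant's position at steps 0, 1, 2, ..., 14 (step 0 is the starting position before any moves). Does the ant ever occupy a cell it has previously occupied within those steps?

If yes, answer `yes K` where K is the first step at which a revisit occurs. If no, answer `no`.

Step 1: on WHITE (3,2): turn R to S, flip to black, move to (4,2). |black|=2 — new cell
Step 2: on WHITE (4,2): turn R to W, flip to black, move to (4,1). |black|=3 — new cell
Step 3: on BLACK (4,1): turn L to S, flip to white, move to (5,1). |black|=2 — new cell
Step 4: on WHITE (5,1): turn R to W, flip to black, move to (5,0). |black|=3 — new cell
Step 5: on WHITE (5,0): turn R to N, flip to black, move to (4,0). |black|=4 — new cell
Step 6: on WHITE (4,0): turn R to E, flip to black, move to (4,1). |black|=5 — REVISIT

Answer: yes 6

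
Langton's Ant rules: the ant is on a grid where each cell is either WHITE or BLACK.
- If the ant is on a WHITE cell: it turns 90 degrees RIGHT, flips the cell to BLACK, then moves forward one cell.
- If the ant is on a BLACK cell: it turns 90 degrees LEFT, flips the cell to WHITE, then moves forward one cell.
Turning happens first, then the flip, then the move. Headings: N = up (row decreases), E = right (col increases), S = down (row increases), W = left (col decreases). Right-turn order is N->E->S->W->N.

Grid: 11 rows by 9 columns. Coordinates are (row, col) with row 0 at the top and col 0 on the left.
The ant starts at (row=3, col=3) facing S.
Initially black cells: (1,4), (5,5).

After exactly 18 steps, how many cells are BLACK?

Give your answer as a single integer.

Answer: 8

Derivation:
Step 1: on WHITE (3,3): turn R to W, flip to black, move to (3,2). |black|=3
Step 2: on WHITE (3,2): turn R to N, flip to black, move to (2,2). |black|=4
Step 3: on WHITE (2,2): turn R to E, flip to black, move to (2,3). |black|=5
Step 4: on WHITE (2,3): turn R to S, flip to black, move to (3,3). |black|=6
Step 5: on BLACK (3,3): turn L to E, flip to white, move to (3,4). |black|=5
Step 6: on WHITE (3,4): turn R to S, flip to black, move to (4,4). |black|=6
Step 7: on WHITE (4,4): turn R to W, flip to black, move to (4,3). |black|=7
Step 8: on WHITE (4,3): turn R to N, flip to black, move to (3,3). |black|=8
Step 9: on WHITE (3,3): turn R to E, flip to black, move to (3,4). |black|=9
Step 10: on BLACK (3,4): turn L to N, flip to white, move to (2,4). |black|=8
Step 11: on WHITE (2,4): turn R to E, flip to black, move to (2,5). |black|=9
Step 12: on WHITE (2,5): turn R to S, flip to black, move to (3,5). |black|=10
Step 13: on WHITE (3,5): turn R to W, flip to black, move to (3,4). |black|=11
Step 14: on WHITE (3,4): turn R to N, flip to black, move to (2,4). |black|=12
Step 15: on BLACK (2,4): turn L to W, flip to white, move to (2,3). |black|=11
Step 16: on BLACK (2,3): turn L to S, flip to white, move to (3,3). |black|=10
Step 17: on BLACK (3,3): turn L to E, flip to white, move to (3,4). |black|=9
Step 18: on BLACK (3,4): turn L to N, flip to white, move to (2,4). |black|=8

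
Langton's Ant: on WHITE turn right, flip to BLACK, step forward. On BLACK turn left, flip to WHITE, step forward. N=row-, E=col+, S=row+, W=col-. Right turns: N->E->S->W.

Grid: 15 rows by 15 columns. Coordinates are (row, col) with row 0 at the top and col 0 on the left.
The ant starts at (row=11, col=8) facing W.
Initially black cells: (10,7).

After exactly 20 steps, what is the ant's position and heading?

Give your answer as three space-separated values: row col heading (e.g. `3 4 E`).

Answer: 13 10 E

Derivation:
Step 1: on WHITE (11,8): turn R to N, flip to black, move to (10,8). |black|=2
Step 2: on WHITE (10,8): turn R to E, flip to black, move to (10,9). |black|=3
Step 3: on WHITE (10,9): turn R to S, flip to black, move to (11,9). |black|=4
Step 4: on WHITE (11,9): turn R to W, flip to black, move to (11,8). |black|=5
Step 5: on BLACK (11,8): turn L to S, flip to white, move to (12,8). |black|=4
Step 6: on WHITE (12,8): turn R to W, flip to black, move to (12,7). |black|=5
Step 7: on WHITE (12,7): turn R to N, flip to black, move to (11,7). |black|=6
Step 8: on WHITE (11,7): turn R to E, flip to black, move to (11,8). |black|=7
Step 9: on WHITE (11,8): turn R to S, flip to black, move to (12,8). |black|=8
Step 10: on BLACK (12,8): turn L to E, flip to white, move to (12,9). |black|=7
Step 11: on WHITE (12,9): turn R to S, flip to black, move to (13,9). |black|=8
Step 12: on WHITE (13,9): turn R to W, flip to black, move to (13,8). |black|=9
Step 13: on WHITE (13,8): turn R to N, flip to black, move to (12,8). |black|=10
Step 14: on WHITE (12,8): turn R to E, flip to black, move to (12,9). |black|=11
Step 15: on BLACK (12,9): turn L to N, flip to white, move to (11,9). |black|=10
Step 16: on BLACK (11,9): turn L to W, flip to white, move to (11,8). |black|=9
Step 17: on BLACK (11,8): turn L to S, flip to white, move to (12,8). |black|=8
Step 18: on BLACK (12,8): turn L to E, flip to white, move to (12,9). |black|=7
Step 19: on WHITE (12,9): turn R to S, flip to black, move to (13,9). |black|=8
Step 20: on BLACK (13,9): turn L to E, flip to white, move to (13,10). |black|=7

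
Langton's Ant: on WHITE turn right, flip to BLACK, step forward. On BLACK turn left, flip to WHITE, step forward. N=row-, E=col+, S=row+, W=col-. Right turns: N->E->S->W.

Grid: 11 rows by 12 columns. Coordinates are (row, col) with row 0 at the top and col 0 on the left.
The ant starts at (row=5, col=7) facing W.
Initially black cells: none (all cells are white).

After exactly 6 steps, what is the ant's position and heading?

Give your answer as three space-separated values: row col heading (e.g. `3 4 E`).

Step 1: on WHITE (5,7): turn R to N, flip to black, move to (4,7). |black|=1
Step 2: on WHITE (4,7): turn R to E, flip to black, move to (4,8). |black|=2
Step 3: on WHITE (4,8): turn R to S, flip to black, move to (5,8). |black|=3
Step 4: on WHITE (5,8): turn R to W, flip to black, move to (5,7). |black|=4
Step 5: on BLACK (5,7): turn L to S, flip to white, move to (6,7). |black|=3
Step 6: on WHITE (6,7): turn R to W, flip to black, move to (6,6). |black|=4

Answer: 6 6 W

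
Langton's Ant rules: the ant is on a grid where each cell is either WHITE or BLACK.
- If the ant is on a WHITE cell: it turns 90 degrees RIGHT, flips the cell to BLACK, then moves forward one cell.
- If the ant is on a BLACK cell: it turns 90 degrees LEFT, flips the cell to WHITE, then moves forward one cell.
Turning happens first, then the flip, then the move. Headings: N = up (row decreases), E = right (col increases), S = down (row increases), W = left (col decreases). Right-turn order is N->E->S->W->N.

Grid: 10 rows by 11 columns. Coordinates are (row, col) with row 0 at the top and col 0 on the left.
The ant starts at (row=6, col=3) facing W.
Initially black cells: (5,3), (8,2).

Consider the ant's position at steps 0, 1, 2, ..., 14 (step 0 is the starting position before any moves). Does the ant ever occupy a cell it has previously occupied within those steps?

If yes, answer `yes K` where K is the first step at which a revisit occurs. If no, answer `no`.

Step 1: on WHITE (6,3): turn R to N, flip to black, move to (5,3). |black|=3 — new cell
Step 2: on BLACK (5,3): turn L to W, flip to white, move to (5,2). |black|=2 — new cell
Step 3: on WHITE (5,2): turn R to N, flip to black, move to (4,2). |black|=3 — new cell
Step 4: on WHITE (4,2): turn R to E, flip to black, move to (4,3). |black|=4 — new cell
Step 5: on WHITE (4,3): turn R to S, flip to black, move to (5,3). |black|=5 — REVISIT

Answer: yes 5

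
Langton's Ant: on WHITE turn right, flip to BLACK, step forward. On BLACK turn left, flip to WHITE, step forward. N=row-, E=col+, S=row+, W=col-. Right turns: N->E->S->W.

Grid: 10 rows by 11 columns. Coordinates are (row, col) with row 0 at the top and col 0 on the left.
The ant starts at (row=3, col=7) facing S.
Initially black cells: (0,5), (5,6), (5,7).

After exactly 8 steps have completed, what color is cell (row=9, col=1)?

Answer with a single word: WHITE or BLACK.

Answer: WHITE

Derivation:
Step 1: on WHITE (3,7): turn R to W, flip to black, move to (3,6). |black|=4
Step 2: on WHITE (3,6): turn R to N, flip to black, move to (2,6). |black|=5
Step 3: on WHITE (2,6): turn R to E, flip to black, move to (2,7). |black|=6
Step 4: on WHITE (2,7): turn R to S, flip to black, move to (3,7). |black|=7
Step 5: on BLACK (3,7): turn L to E, flip to white, move to (3,8). |black|=6
Step 6: on WHITE (3,8): turn R to S, flip to black, move to (4,8). |black|=7
Step 7: on WHITE (4,8): turn R to W, flip to black, move to (4,7). |black|=8
Step 8: on WHITE (4,7): turn R to N, flip to black, move to (3,7). |black|=9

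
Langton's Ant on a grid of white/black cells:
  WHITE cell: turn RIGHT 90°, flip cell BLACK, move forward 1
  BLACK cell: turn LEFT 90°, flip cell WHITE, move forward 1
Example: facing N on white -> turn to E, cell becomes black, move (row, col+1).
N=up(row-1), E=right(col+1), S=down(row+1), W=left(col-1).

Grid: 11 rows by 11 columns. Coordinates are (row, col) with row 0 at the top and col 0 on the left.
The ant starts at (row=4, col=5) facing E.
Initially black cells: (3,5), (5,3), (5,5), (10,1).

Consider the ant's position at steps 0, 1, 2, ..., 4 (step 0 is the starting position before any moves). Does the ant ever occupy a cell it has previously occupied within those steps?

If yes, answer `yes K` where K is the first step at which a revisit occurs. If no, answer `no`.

Step 1: on WHITE (4,5): turn R to S, flip to black, move to (5,5). |black|=5 — new cell
Step 2: on BLACK (5,5): turn L to E, flip to white, move to (5,6). |black|=4 — new cell
Step 3: on WHITE (5,6): turn R to S, flip to black, move to (6,6). |black|=5 — new cell
Step 4: on WHITE (6,6): turn R to W, flip to black, move to (6,5). |black|=6 — new cell
No revisit within 4 steps.

Answer: no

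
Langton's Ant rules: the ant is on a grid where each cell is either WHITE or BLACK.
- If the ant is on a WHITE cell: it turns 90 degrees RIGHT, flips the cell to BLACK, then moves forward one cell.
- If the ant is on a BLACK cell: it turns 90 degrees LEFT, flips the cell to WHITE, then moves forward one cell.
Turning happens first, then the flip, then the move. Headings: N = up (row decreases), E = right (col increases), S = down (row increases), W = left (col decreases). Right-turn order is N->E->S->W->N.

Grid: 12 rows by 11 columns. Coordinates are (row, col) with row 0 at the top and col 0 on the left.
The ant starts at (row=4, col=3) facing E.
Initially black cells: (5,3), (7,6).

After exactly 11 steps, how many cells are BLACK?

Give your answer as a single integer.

Step 1: on WHITE (4,3): turn R to S, flip to black, move to (5,3). |black|=3
Step 2: on BLACK (5,3): turn L to E, flip to white, move to (5,4). |black|=2
Step 3: on WHITE (5,4): turn R to S, flip to black, move to (6,4). |black|=3
Step 4: on WHITE (6,4): turn R to W, flip to black, move to (6,3). |black|=4
Step 5: on WHITE (6,3): turn R to N, flip to black, move to (5,3). |black|=5
Step 6: on WHITE (5,3): turn R to E, flip to black, move to (5,4). |black|=6
Step 7: on BLACK (5,4): turn L to N, flip to white, move to (4,4). |black|=5
Step 8: on WHITE (4,4): turn R to E, flip to black, move to (4,5). |black|=6
Step 9: on WHITE (4,5): turn R to S, flip to black, move to (5,5). |black|=7
Step 10: on WHITE (5,5): turn R to W, flip to black, move to (5,4). |black|=8
Step 11: on WHITE (5,4): turn R to N, flip to black, move to (4,4). |black|=9

Answer: 9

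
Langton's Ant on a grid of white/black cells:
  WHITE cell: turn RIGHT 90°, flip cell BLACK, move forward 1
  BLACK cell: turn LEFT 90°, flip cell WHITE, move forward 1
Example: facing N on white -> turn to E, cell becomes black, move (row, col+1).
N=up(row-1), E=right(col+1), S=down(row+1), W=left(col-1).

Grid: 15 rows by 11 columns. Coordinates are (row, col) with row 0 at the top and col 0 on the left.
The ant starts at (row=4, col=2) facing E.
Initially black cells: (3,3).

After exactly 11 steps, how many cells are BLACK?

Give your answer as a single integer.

Answer: 8

Derivation:
Step 1: on WHITE (4,2): turn R to S, flip to black, move to (5,2). |black|=2
Step 2: on WHITE (5,2): turn R to W, flip to black, move to (5,1). |black|=3
Step 3: on WHITE (5,1): turn R to N, flip to black, move to (4,1). |black|=4
Step 4: on WHITE (4,1): turn R to E, flip to black, move to (4,2). |black|=5
Step 5: on BLACK (4,2): turn L to N, flip to white, move to (3,2). |black|=4
Step 6: on WHITE (3,2): turn R to E, flip to black, move to (3,3). |black|=5
Step 7: on BLACK (3,3): turn L to N, flip to white, move to (2,3). |black|=4
Step 8: on WHITE (2,3): turn R to E, flip to black, move to (2,4). |black|=5
Step 9: on WHITE (2,4): turn R to S, flip to black, move to (3,4). |black|=6
Step 10: on WHITE (3,4): turn R to W, flip to black, move to (3,3). |black|=7
Step 11: on WHITE (3,3): turn R to N, flip to black, move to (2,3). |black|=8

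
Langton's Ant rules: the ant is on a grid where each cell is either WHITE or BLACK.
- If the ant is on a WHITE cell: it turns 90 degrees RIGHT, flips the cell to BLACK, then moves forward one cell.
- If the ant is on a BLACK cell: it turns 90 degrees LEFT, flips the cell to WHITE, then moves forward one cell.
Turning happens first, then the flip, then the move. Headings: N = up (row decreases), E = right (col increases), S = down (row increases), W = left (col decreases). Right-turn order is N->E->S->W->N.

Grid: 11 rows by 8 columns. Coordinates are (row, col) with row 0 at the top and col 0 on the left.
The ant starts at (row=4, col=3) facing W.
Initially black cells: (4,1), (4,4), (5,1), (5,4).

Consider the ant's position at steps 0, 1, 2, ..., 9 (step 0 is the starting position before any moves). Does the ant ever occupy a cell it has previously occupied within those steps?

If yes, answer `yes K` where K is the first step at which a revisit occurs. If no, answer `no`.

Step 1: on WHITE (4,3): turn R to N, flip to black, move to (3,3). |black|=5 — new cell
Step 2: on WHITE (3,3): turn R to E, flip to black, move to (3,4). |black|=6 — new cell
Step 3: on WHITE (3,4): turn R to S, flip to black, move to (4,4). |black|=7 — new cell
Step 4: on BLACK (4,4): turn L to E, flip to white, move to (4,5). |black|=6 — new cell
Step 5: on WHITE (4,5): turn R to S, flip to black, move to (5,5). |black|=7 — new cell
Step 6: on WHITE (5,5): turn R to W, flip to black, move to (5,4). |black|=8 — new cell
Step 7: on BLACK (5,4): turn L to S, flip to white, move to (6,4). |black|=7 — new cell
Step 8: on WHITE (6,4): turn R to W, flip to black, move to (6,3). |black|=8 — new cell
Step 9: on WHITE (6,3): turn R to N, flip to black, move to (5,3). |black|=9 — new cell
No revisit within 9 steps.

Answer: no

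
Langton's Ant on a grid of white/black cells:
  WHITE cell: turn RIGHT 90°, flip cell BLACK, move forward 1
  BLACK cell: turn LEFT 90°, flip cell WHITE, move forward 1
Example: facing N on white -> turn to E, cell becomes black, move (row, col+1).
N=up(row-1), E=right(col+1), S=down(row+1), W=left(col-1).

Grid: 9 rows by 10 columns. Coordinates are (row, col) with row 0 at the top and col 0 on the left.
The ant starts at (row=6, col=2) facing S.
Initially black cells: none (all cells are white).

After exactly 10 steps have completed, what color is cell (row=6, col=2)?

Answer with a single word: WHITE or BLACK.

Answer: BLACK

Derivation:
Step 1: on WHITE (6,2): turn R to W, flip to black, move to (6,1). |black|=1
Step 2: on WHITE (6,1): turn R to N, flip to black, move to (5,1). |black|=2
Step 3: on WHITE (5,1): turn R to E, flip to black, move to (5,2). |black|=3
Step 4: on WHITE (5,2): turn R to S, flip to black, move to (6,2). |black|=4
Step 5: on BLACK (6,2): turn L to E, flip to white, move to (6,3). |black|=3
Step 6: on WHITE (6,3): turn R to S, flip to black, move to (7,3). |black|=4
Step 7: on WHITE (7,3): turn R to W, flip to black, move to (7,2). |black|=5
Step 8: on WHITE (7,2): turn R to N, flip to black, move to (6,2). |black|=6
Step 9: on WHITE (6,2): turn R to E, flip to black, move to (6,3). |black|=7
Step 10: on BLACK (6,3): turn L to N, flip to white, move to (5,3). |black|=6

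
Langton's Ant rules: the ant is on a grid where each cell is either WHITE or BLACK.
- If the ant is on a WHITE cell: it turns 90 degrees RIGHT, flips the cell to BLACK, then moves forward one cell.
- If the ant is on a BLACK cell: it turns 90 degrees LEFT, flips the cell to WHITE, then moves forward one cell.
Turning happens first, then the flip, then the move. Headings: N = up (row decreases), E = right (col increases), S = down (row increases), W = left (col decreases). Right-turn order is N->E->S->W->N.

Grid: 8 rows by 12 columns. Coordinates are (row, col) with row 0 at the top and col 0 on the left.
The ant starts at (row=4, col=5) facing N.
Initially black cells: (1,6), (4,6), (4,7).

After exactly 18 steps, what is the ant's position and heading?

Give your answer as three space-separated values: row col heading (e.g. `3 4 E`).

Answer: 3 8 N

Derivation:
Step 1: on WHITE (4,5): turn R to E, flip to black, move to (4,6). |black|=4
Step 2: on BLACK (4,6): turn L to N, flip to white, move to (3,6). |black|=3
Step 3: on WHITE (3,6): turn R to E, flip to black, move to (3,7). |black|=4
Step 4: on WHITE (3,7): turn R to S, flip to black, move to (4,7). |black|=5
Step 5: on BLACK (4,7): turn L to E, flip to white, move to (4,8). |black|=4
Step 6: on WHITE (4,8): turn R to S, flip to black, move to (5,8). |black|=5
Step 7: on WHITE (5,8): turn R to W, flip to black, move to (5,7). |black|=6
Step 8: on WHITE (5,7): turn R to N, flip to black, move to (4,7). |black|=7
Step 9: on WHITE (4,7): turn R to E, flip to black, move to (4,8). |black|=8
Step 10: on BLACK (4,8): turn L to N, flip to white, move to (3,8). |black|=7
Step 11: on WHITE (3,8): turn R to E, flip to black, move to (3,9). |black|=8
Step 12: on WHITE (3,9): turn R to S, flip to black, move to (4,9). |black|=9
Step 13: on WHITE (4,9): turn R to W, flip to black, move to (4,8). |black|=10
Step 14: on WHITE (4,8): turn R to N, flip to black, move to (3,8). |black|=11
Step 15: on BLACK (3,8): turn L to W, flip to white, move to (3,7). |black|=10
Step 16: on BLACK (3,7): turn L to S, flip to white, move to (4,7). |black|=9
Step 17: on BLACK (4,7): turn L to E, flip to white, move to (4,8). |black|=8
Step 18: on BLACK (4,8): turn L to N, flip to white, move to (3,8). |black|=7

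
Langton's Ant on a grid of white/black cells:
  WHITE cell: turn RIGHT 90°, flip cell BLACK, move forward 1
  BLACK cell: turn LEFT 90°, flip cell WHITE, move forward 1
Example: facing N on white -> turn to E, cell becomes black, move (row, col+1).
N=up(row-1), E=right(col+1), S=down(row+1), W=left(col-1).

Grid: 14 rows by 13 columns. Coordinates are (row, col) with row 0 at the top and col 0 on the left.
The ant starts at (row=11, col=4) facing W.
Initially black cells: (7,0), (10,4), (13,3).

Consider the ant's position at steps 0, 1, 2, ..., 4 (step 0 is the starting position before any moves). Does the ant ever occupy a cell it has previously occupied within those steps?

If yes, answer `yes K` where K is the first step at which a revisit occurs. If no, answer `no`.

Answer: no

Derivation:
Step 1: on WHITE (11,4): turn R to N, flip to black, move to (10,4). |black|=4 — new cell
Step 2: on BLACK (10,4): turn L to W, flip to white, move to (10,3). |black|=3 — new cell
Step 3: on WHITE (10,3): turn R to N, flip to black, move to (9,3). |black|=4 — new cell
Step 4: on WHITE (9,3): turn R to E, flip to black, move to (9,4). |black|=5 — new cell
No revisit within 4 steps.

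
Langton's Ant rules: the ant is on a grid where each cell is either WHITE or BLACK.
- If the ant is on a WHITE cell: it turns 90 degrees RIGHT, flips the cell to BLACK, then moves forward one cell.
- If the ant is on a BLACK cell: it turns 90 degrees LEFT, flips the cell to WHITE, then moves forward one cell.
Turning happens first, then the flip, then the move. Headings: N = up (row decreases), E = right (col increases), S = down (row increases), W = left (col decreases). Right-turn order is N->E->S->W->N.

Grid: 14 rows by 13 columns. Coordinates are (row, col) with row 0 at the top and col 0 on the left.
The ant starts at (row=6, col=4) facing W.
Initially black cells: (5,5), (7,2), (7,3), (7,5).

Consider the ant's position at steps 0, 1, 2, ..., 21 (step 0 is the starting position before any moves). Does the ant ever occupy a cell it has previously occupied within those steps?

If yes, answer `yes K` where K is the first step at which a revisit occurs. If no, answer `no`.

Step 1: on WHITE (6,4): turn R to N, flip to black, move to (5,4). |black|=5 — new cell
Step 2: on WHITE (5,4): turn R to E, flip to black, move to (5,5). |black|=6 — new cell
Step 3: on BLACK (5,5): turn L to N, flip to white, move to (4,5). |black|=5 — new cell
Step 4: on WHITE (4,5): turn R to E, flip to black, move to (4,6). |black|=6 — new cell
Step 5: on WHITE (4,6): turn R to S, flip to black, move to (5,6). |black|=7 — new cell
Step 6: on WHITE (5,6): turn R to W, flip to black, move to (5,5). |black|=8 — REVISIT

Answer: yes 6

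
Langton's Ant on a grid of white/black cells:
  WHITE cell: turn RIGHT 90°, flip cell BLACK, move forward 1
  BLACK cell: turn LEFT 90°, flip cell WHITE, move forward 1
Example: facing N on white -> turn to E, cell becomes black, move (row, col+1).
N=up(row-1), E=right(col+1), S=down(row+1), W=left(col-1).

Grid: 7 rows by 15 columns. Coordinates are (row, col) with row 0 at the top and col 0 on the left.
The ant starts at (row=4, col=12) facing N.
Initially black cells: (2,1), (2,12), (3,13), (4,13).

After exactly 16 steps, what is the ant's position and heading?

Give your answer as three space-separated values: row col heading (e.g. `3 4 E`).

Answer: 2 12 N

Derivation:
Step 1: on WHITE (4,12): turn R to E, flip to black, move to (4,13). |black|=5
Step 2: on BLACK (4,13): turn L to N, flip to white, move to (3,13). |black|=4
Step 3: on BLACK (3,13): turn L to W, flip to white, move to (3,12). |black|=3
Step 4: on WHITE (3,12): turn R to N, flip to black, move to (2,12). |black|=4
Step 5: on BLACK (2,12): turn L to W, flip to white, move to (2,11). |black|=3
Step 6: on WHITE (2,11): turn R to N, flip to black, move to (1,11). |black|=4
Step 7: on WHITE (1,11): turn R to E, flip to black, move to (1,12). |black|=5
Step 8: on WHITE (1,12): turn R to S, flip to black, move to (2,12). |black|=6
Step 9: on WHITE (2,12): turn R to W, flip to black, move to (2,11). |black|=7
Step 10: on BLACK (2,11): turn L to S, flip to white, move to (3,11). |black|=6
Step 11: on WHITE (3,11): turn R to W, flip to black, move to (3,10). |black|=7
Step 12: on WHITE (3,10): turn R to N, flip to black, move to (2,10). |black|=8
Step 13: on WHITE (2,10): turn R to E, flip to black, move to (2,11). |black|=9
Step 14: on WHITE (2,11): turn R to S, flip to black, move to (3,11). |black|=10
Step 15: on BLACK (3,11): turn L to E, flip to white, move to (3,12). |black|=9
Step 16: on BLACK (3,12): turn L to N, flip to white, move to (2,12). |black|=8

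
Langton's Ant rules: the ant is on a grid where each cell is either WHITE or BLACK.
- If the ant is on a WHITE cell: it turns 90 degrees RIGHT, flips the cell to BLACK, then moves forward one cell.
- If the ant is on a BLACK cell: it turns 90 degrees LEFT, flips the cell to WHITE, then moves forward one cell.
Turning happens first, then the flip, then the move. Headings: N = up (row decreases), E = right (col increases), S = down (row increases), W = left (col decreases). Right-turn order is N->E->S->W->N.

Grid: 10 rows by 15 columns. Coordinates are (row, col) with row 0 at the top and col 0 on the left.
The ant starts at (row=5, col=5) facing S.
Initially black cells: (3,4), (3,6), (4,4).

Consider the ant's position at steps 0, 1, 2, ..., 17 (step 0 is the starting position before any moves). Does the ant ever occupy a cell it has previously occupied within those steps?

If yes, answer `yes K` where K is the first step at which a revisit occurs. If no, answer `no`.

Answer: yes 9

Derivation:
Step 1: on WHITE (5,5): turn R to W, flip to black, move to (5,4). |black|=4 — new cell
Step 2: on WHITE (5,4): turn R to N, flip to black, move to (4,4). |black|=5 — new cell
Step 3: on BLACK (4,4): turn L to W, flip to white, move to (4,3). |black|=4 — new cell
Step 4: on WHITE (4,3): turn R to N, flip to black, move to (3,3). |black|=5 — new cell
Step 5: on WHITE (3,3): turn R to E, flip to black, move to (3,4). |black|=6 — new cell
Step 6: on BLACK (3,4): turn L to N, flip to white, move to (2,4). |black|=5 — new cell
Step 7: on WHITE (2,4): turn R to E, flip to black, move to (2,5). |black|=6 — new cell
Step 8: on WHITE (2,5): turn R to S, flip to black, move to (3,5). |black|=7 — new cell
Step 9: on WHITE (3,5): turn R to W, flip to black, move to (3,4). |black|=8 — REVISIT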